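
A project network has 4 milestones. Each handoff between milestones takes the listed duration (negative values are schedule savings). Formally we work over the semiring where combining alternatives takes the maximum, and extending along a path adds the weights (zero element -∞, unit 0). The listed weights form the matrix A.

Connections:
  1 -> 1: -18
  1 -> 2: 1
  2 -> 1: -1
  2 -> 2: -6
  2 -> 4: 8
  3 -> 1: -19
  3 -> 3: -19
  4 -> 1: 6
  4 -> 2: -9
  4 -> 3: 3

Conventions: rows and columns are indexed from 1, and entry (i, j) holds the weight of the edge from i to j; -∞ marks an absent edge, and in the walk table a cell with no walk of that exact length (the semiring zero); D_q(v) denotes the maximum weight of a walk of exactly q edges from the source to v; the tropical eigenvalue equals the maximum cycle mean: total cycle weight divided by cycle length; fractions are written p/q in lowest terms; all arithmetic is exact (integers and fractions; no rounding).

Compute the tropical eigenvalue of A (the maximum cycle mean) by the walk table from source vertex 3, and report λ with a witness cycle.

q=0: [-∞, -∞, 0, -∞]
q=1: [-19, -∞, -19, -∞]
q=2: [-37, -18, -38, -∞]
q=3: [-19, -24, -57, -10]
q=4: [-4, -18, -7, -16]
Optimal cycle mean attained by: cycle 1->2->4->1, total 1 + 8 + 6, length 3.
Answer: λ = 5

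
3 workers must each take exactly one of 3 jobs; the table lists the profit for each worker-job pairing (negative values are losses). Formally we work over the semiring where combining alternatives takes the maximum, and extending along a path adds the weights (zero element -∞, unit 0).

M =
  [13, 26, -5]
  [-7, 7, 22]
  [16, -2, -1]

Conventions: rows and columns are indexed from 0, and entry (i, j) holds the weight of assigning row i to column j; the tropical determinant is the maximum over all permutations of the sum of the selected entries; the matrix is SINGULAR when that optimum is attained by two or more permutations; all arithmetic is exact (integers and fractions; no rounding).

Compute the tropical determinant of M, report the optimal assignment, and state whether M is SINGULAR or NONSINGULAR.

σ = (0, 1, 2): 13 + 7 + (-1) = 19
σ = (0, 2, 1): 13 + 22 + (-2) = 33
σ = (1, 0, 2): 26 + (-7) + (-1) = 18
σ = (1, 2, 0): 26 + 22 + 16 = 64
σ = (2, 0, 1): (-5) + (-7) + (-2) = -14
σ = (2, 1, 0): (-5) + 7 + 16 = 18
Optimal value attained by: σ = (1, 2, 0).
Answer: det⊕(M) = 64; verdict: NONSINGULAR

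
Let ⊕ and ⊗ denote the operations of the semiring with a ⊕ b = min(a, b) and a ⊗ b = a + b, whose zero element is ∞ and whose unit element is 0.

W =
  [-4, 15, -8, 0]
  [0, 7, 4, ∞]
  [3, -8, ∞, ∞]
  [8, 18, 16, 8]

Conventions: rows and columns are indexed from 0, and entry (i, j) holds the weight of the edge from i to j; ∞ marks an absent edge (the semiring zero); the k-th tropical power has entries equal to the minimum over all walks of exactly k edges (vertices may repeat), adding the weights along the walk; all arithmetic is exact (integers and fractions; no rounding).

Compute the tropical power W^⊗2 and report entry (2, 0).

W^⊗2:
  [-8, -16, -12, -4]
  [-4, -4, -8, 0]
  [-8, -1, -5, 3]
  [4, 8, 0, 8]
Key observation: the optimum is the walk 2->1->0, with weight (-8) + 0 = -8.
Optimal value attained by: walk 2->1->0.
Answer: (W^⊗2)[2][0] = -8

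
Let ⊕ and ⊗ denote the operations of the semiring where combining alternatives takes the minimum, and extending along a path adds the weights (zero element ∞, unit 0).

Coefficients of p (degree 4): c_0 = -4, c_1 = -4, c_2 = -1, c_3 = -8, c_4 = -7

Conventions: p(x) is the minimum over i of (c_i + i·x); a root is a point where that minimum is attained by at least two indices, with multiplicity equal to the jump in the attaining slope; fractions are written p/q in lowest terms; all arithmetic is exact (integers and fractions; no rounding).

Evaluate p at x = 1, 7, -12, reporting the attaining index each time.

p(1) = min(-4+0·1=-4, -4+1·1=-3, -1+2·1=1, -8+3·1=-5, -7+4·1=-3) = -5 (attained by i=3)
p(7) = min(-4+0·7=-4, -4+1·7=3, -1+2·7=13, -8+3·7=13, -7+4·7=21) = -4 (attained by i=0)
p(-12) = min(-4+0·(-12)=-4, -4+1·(-12)=-16, -1+2·(-12)=-25, -8+3·(-12)=-44, -7+4·(-12)=-55) = -55 (attained by i=4)
Answer: p(1) = -5; p(7) = -4; p(-12) = -55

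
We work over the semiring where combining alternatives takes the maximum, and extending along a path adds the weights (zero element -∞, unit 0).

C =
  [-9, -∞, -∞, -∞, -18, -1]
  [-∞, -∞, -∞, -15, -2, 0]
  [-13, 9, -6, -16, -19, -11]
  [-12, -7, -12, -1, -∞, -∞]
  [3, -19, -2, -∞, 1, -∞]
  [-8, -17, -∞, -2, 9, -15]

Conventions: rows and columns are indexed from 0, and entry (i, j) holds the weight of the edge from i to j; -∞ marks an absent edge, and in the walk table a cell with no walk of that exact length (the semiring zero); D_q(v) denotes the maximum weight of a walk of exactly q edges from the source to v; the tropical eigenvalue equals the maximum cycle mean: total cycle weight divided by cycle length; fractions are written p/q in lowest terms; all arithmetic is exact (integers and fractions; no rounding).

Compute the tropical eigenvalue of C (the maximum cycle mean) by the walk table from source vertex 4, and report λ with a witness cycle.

q=0: [-∞, -∞, -∞, -∞, 0, -∞]
q=1: [3, -19, -2, -∞, 1, -∞]
q=2: [4, 7, -1, -18, 2, 2]
q=3: [5, 8, 0, 0, 11, 7]
q=4: [14, 9, 9, 5, 16, 8]
q=5: [19, 18, 14, 6, 17, 13]
q=6: [20, 23, 15, 11, 22, 18]
Optimal cycle mean attained by: cycle 1->5->4->2->1, total 0 + 9 + (-2) + 9, length 4.
Answer: λ = 4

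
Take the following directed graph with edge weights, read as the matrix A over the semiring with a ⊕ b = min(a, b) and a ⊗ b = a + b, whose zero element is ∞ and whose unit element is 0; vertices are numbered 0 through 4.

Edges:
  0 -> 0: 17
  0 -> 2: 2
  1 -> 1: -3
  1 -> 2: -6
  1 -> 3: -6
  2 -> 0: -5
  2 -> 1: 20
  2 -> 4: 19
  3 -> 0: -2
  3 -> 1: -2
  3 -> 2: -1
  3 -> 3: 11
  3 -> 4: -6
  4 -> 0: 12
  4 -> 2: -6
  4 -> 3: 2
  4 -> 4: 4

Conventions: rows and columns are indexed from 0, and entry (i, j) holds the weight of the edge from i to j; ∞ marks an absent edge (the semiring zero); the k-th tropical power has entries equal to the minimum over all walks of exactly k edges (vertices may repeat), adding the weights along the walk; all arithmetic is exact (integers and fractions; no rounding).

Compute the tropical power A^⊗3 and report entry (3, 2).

A^⊗2:
  [-3, 22, 19, ∞, 21]
  [-11, -8, -9, -9, -12]
  [12, 17, -3, 14, 23]
  [-6, -5, -12, -8, -2]
  [-11, 0, -2, 6, -4]
A^⊗3:
  [14, 19, -1, 16, 25]
  [-14, -11, -18, -14, -15]
  [-8, 12, 11, 11, 8]
  [-17, -10, -11, -11, -14]
  [-7, -3, -10, -6, 0]
Key observation: the optimum is the walk 3->1->1->2, with weight (-2) + (-3) + (-6) = -11.
Optimal value attained by: walk 3->1->1->2.
Answer: (A^⊗3)[3][2] = -11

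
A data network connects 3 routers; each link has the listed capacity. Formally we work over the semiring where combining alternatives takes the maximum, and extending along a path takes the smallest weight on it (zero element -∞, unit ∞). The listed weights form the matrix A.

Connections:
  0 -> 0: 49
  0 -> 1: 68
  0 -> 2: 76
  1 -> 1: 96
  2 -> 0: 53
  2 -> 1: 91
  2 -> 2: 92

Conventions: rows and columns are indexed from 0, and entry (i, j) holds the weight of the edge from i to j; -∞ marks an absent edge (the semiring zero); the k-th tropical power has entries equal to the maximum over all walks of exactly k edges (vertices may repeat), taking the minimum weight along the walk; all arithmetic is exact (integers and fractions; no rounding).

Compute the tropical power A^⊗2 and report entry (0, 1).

A^⊗2:
  [53, 76, 76]
  [-∞, 96, -∞]
  [53, 91, 92]
Key observation: the optimum is the walk 0->2->1, with weight 76 min 91 = 76.
Optimal value attained by: walk 0->2->1.
Answer: (A^⊗2)[0][1] = 76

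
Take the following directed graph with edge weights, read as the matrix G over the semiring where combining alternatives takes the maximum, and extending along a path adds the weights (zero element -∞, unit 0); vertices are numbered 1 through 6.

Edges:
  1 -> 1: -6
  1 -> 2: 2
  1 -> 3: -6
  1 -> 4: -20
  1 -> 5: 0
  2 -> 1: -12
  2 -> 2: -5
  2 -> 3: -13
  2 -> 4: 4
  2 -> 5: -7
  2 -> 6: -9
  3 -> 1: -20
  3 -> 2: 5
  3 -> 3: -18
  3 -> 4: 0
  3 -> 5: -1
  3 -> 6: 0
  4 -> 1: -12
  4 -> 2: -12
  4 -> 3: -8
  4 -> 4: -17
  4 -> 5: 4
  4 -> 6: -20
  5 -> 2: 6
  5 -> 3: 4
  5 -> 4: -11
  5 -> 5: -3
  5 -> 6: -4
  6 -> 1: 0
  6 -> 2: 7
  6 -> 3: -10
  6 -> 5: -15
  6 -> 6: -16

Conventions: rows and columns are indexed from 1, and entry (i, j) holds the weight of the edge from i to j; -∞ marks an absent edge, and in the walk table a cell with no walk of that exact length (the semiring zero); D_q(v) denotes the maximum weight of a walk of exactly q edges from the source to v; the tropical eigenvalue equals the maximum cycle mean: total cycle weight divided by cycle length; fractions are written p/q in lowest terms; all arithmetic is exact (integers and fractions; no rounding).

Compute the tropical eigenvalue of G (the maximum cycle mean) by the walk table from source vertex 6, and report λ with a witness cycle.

q=0: [-∞, -∞, -∞, -∞, -∞, 0]
q=1: [0, 7, -10, -∞, -15, -16]
q=2: [-5, 2, -6, 11, 0, -2]
q=3: [-1, 6, 4, 6, 15, -4]
q=4: [-4, 21, 19, 10, 12, 11]
q=5: [11, 24, 16, 25, 18, 19]
q=6: [19, 26, 22, 28, 29, 16]
Optimal cycle mean attained by: cycle 2->4->5->2, total 4 + 4 + 6, length 3.
Answer: λ = 14/3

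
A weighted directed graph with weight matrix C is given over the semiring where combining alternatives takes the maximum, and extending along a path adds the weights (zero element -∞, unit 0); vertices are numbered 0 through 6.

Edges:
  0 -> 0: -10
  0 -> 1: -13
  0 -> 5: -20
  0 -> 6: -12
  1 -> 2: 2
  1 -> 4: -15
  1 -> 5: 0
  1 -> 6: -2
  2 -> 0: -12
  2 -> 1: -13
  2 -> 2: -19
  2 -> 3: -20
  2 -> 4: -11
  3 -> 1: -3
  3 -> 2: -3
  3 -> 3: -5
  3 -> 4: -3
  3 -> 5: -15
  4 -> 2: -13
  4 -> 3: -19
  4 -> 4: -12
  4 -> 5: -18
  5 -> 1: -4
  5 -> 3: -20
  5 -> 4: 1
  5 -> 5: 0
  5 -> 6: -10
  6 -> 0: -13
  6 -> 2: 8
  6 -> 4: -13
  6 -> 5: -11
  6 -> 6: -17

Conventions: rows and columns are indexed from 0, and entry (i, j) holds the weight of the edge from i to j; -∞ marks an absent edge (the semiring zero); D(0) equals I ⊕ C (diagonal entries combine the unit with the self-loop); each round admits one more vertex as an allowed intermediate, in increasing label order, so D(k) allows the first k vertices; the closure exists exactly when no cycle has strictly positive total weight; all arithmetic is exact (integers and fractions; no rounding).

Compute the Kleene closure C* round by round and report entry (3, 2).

D(0):
  [0, -13, -∞, -∞, -∞, -20, -12]
  [-∞, 0, 2, -∞, -15, 0, -2]
  [-12, -13, 0, -20, -11, -∞, -∞]
  [-∞, -3, -3, 0, -3, -15, -∞]
  [-∞, -∞, -13, -19, 0, -18, -∞]
  [-∞, -4, -∞, -20, 1, 0, -10]
  [-13, -∞, 8, -∞, -13, -11, 0]
D(1):
  [0, -13, -∞, -∞, -∞, -20, -12]
  [-∞, 0, 2, -∞, -15, 0, -2]
  [-12, -13, 0, -20, -11, -32, -24]
  [-∞, -3, -3, 0, -3, -15, -∞]
  [-∞, -∞, -13, -19, 0, -18, -∞]
  [-∞, -4, -∞, -20, 1, 0, -10]
  [-13, -26, 8, -∞, -13, -11, 0]
D(2):
  [0, -13, -11, -∞, -28, -13, -12]
  [-∞, 0, 2, -∞, -15, 0, -2]
  [-12, -13, 0, -20, -11, -13, -15]
  [-∞, -3, -1, 0, -3, -3, -5]
  [-∞, -∞, -13, -19, 0, -18, -∞]
  [-∞, -4, -2, -20, 1, 0, -6]
  [-13, -26, 8, -∞, -13, -11, 0]
D(3):
  [0, -13, -11, -31, -22, -13, -12]
  [-10, 0, 2, -18, -9, 0, -2]
  [-12, -13, 0, -20, -11, -13, -15]
  [-13, -3, -1, 0, -3, -3, -5]
  [-25, -26, -13, -19, 0, -18, -28]
  [-14, -4, -2, -20, 1, 0, -6]
  [-4, -5, 8, -12, -3, -5, 0]
D(4):
  [0, -13, -11, -31, -22, -13, -12]
  [-10, 0, 2, -18, -9, 0, -2]
  [-12, -13, 0, -20, -11, -13, -15]
  [-13, -3, -1, 0, -3, -3, -5]
  [-25, -22, -13, -19, 0, -18, -24]
  [-14, -4, -2, -20, 1, 0, -6]
  [-4, -5, 8, -12, -3, -5, 0]
D(5):
  [0, -13, -11, -31, -22, -13, -12]
  [-10, 0, 2, -18, -9, 0, -2]
  [-12, -13, 0, -20, -11, -13, -15]
  [-13, -3, -1, 0, -3, -3, -5]
  [-25, -22, -13, -19, 0, -18, -24]
  [-14, -4, -2, -18, 1, 0, -6]
  [-4, -5, 8, -12, -3, -5, 0]
D(6):
  [0, -13, -11, -31, -12, -13, -12]
  [-10, 0, 2, -18, 1, 0, -2]
  [-12, -13, 0, -20, -11, -13, -15]
  [-13, -3, -1, 0, -2, -3, -5]
  [-25, -22, -13, -19, 0, -18, -24]
  [-14, -4, -2, -18, 1, 0, -6]
  [-4, -5, 8, -12, -3, -5, 0]
D(7):
  [0, -13, -4, -24, -12, -13, -12]
  [-6, 0, 6, -14, 1, 0, -2]
  [-12, -13, 0, -20, -11, -13, -15]
  [-9, -3, 3, 0, -2, -3, -5]
  [-25, -22, -13, -19, 0, -18, -24]
  [-10, -4, 2, -18, 1, 0, -6]
  [-4, -5, 8, -12, -3, -5, 0]
Answer: C*[3][2] = 3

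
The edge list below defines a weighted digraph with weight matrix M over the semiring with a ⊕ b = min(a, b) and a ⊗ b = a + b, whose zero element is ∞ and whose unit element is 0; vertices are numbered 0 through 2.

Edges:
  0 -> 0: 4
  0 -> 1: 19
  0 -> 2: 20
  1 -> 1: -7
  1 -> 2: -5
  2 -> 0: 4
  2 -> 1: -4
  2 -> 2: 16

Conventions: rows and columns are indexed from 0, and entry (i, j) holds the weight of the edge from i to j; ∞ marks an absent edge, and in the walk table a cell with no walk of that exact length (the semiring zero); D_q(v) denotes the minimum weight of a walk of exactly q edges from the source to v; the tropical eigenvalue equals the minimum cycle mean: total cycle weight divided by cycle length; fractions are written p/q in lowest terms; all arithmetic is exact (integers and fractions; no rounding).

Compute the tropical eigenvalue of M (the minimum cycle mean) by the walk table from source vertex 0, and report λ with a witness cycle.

q=0: [0, ∞, ∞]
q=1: [4, 19, 20]
q=2: [8, 12, 14]
q=3: [12, 5, 7]
Optimal cycle mean attained by: cycle 1->1, total (-7), length 1.
Answer: λ = -7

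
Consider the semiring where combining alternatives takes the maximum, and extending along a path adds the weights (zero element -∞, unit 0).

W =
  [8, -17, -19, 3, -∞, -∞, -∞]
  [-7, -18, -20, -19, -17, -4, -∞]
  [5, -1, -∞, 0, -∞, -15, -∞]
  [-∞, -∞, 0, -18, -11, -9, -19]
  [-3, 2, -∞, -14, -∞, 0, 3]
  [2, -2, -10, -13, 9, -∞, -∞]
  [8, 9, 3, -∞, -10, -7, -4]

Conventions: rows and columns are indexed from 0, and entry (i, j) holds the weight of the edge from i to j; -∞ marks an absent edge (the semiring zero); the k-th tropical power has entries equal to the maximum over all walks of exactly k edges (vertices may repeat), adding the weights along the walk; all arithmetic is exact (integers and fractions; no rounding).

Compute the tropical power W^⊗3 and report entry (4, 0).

W^⊗2:
  [16, -9, 3, 11, -8, -6, -16]
  [1, -6, -14, -4, 5, -17, -14]
  [13, -12, 0, 8, -6, -5, -19]
  [5, -1, -16, 0, 0, -11, -8]
  [11, 12, 6, 0, 9, -2, -1]
  [10, 11, -13, 5, -19, 9, 12]
  [16, 5, -1, 11, 2, 5, -7]
W^⊗3:
  [24, 2, 11, 19, 3, 2, -5]
  [9, 7, -4, 4, -8, 5, 8]
  [21, -1, 8, 16, 4, -1, -3]
  [13, 2, 0, 8, -2, 0, 3]
  [19, 11, 2, 14, 7, 9, 12]
  [20, 21, 15, 13, 18, 7, 8]
  [24, 4, 11, 19, 14, 2, 5]
Key observation: the optimum is the walk 4->6->0->0, with weight 3 + 8 + 8 = 19.
Optimal value attained by: walk 4->6->0->0.
Answer: (W^⊗3)[4][0] = 19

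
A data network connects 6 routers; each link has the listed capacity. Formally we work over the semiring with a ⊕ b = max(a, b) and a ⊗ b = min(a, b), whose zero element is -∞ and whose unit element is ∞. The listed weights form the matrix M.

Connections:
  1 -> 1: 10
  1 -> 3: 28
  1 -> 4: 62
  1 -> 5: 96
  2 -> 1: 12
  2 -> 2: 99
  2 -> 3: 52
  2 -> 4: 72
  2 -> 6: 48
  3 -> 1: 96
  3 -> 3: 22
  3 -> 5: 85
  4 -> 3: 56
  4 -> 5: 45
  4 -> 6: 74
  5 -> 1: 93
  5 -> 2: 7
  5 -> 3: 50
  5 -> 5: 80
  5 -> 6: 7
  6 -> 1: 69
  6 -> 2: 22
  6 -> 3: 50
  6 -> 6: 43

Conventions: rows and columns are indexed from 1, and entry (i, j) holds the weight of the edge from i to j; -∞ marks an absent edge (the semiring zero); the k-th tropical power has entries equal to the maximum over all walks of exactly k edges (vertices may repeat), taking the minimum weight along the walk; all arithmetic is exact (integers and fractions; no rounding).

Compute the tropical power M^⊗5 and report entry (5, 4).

M^⊗2:
  [93, 7, 56, 10, 80, 62]
  [52, 99, 56, 72, 52, 72]
  [85, 7, 50, 62, 96, 7]
  [69, 22, 50, -∞, 56, 43]
  [80, 7, 50, 62, 93, 7]
  [50, 22, 43, 62, 69, 43]
M^⊗3:
  [80, 22, 50, 62, 93, 43]
  [69, 99, 56, 72, 56, 72]
  [93, 7, 56, 62, 85, 62]
  [56, 22, 50, 62, 69, 43]
  [93, 7, 56, 62, 80, 62]
  [69, 22, 56, 50, 69, 62]
M^⊗4:
  [93, 22, 56, 62, 80, 62]
  [69, 99, 56, 72, 69, 72]
  [85, 22, 56, 62, 93, 62]
  [69, 22, 56, 56, 69, 62]
  [80, 22, 56, 62, 93, 62]
  [69, 22, 50, 62, 69, 50]
M^⊗5:
  [80, 22, 56, 62, 93, 62]
  [69, 99, 56, 72, 69, 72]
  [93, 22, 56, 62, 85, 62]
  [69, 22, 56, 62, 69, 56]
  [93, 22, 56, 62, 80, 62]
  [69, 22, 56, 62, 69, 62]
Key observation: the optimum is the walk 5->1->4->6->1->4, with weight 93 min 62 min 74 min 69 min 62 = 62.
Optimal value attained by: walk 5->1->4->6->1->4.
Answer: (M^⊗5)[5][4] = 62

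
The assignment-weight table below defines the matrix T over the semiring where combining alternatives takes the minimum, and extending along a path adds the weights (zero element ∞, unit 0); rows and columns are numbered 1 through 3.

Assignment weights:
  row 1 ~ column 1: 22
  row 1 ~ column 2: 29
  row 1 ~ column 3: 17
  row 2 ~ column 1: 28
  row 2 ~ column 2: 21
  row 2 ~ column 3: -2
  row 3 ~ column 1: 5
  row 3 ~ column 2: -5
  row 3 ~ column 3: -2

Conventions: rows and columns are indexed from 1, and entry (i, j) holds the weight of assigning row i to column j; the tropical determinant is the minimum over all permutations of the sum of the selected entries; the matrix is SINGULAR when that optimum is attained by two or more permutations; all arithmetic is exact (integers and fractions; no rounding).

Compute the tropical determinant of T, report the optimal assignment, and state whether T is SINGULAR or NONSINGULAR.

σ = (1, 2, 3): 22 + 21 + (-2) = 41
σ = (1, 3, 2): 22 + (-2) + (-5) = 15
σ = (2, 1, 3): 29 + 28 + (-2) = 55
σ = (2, 3, 1): 29 + (-2) + 5 = 32
σ = (3, 1, 2): 17 + 28 + (-5) = 40
σ = (3, 2, 1): 17 + 21 + 5 = 43
Optimal value attained by: σ = (1, 3, 2).
Answer: det⊕(T) = 15; verdict: NONSINGULAR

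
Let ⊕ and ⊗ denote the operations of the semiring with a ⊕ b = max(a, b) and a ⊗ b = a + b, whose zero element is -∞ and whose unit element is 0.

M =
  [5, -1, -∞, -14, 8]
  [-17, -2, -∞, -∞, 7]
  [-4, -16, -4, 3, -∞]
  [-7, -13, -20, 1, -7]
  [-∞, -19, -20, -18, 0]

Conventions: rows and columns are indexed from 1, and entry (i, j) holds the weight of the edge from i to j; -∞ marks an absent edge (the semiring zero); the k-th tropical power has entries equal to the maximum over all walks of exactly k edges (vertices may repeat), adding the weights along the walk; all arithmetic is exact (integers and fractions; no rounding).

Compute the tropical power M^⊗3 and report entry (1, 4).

M^⊗2:
  [10, 4, -12, -9, 13]
  [-12, -4, -13, -11, 7]
  [1, -5, -8, 4, 4]
  [-2, -8, -19, 2, 1]
  [-24, -19, -20, -17, 0]
M^⊗3:
  [15, 9, -7, -4, 18]
  [-7, -6, -13, -10, 7]
  [6, 0, -12, 5, 9]
  [3, -3, -18, 3, 6]
  [-19, -19, -20, -16, 0]
Key observation: the optimum is the walk 1->1->1->4, with weight 5 + 5 + (-14) = -4.
Optimal value attained by: walk 1->1->1->4.
Answer: (M^⊗3)[1][4] = -4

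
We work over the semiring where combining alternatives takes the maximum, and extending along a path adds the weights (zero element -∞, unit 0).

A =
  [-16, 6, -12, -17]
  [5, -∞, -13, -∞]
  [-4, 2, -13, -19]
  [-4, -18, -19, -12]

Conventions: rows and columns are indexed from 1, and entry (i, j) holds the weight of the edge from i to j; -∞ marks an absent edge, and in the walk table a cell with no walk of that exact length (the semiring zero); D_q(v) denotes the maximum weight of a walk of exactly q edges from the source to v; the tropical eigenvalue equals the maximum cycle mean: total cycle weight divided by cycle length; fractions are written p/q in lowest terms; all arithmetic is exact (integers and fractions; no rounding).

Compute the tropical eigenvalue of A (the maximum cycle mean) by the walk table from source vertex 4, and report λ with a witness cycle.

q=0: [-∞, -∞, -∞, 0]
q=1: [-4, -18, -19, -12]
q=2: [-13, 2, -16, -21]
q=3: [7, -7, -11, -30]
q=4: [-2, 13, -5, -10]
Optimal cycle mean attained by: cycle 1->2->1, total 6 + 5, length 2.
Answer: λ = 11/2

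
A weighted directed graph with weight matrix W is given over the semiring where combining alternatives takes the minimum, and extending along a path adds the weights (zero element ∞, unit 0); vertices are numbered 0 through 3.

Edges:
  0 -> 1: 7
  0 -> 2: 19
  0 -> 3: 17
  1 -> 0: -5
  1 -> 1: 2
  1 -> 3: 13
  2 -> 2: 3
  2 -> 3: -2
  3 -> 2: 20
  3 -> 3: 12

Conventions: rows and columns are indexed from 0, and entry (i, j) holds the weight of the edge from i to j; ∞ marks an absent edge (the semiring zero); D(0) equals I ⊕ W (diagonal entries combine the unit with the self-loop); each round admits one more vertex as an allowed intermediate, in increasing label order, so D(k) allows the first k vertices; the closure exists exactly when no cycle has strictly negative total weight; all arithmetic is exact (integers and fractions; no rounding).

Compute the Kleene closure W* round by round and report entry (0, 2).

D(0):
  [0, 7, 19, 17]
  [-5, 0, ∞, 13]
  [∞, ∞, 0, -2]
  [∞, ∞, 20, 0]
D(1):
  [0, 7, 19, 17]
  [-5, 0, 14, 12]
  [∞, ∞, 0, -2]
  [∞, ∞, 20, 0]
D(2):
  [0, 7, 19, 17]
  [-5, 0, 14, 12]
  [∞, ∞, 0, -2]
  [∞, ∞, 20, 0]
D(3):
  [0, 7, 19, 17]
  [-5, 0, 14, 12]
  [∞, ∞, 0, -2]
  [∞, ∞, 20, 0]
D(4):
  [0, 7, 19, 17]
  [-5, 0, 14, 12]
  [∞, ∞, 0, -2]
  [∞, ∞, 20, 0]
Answer: W*[0][2] = 19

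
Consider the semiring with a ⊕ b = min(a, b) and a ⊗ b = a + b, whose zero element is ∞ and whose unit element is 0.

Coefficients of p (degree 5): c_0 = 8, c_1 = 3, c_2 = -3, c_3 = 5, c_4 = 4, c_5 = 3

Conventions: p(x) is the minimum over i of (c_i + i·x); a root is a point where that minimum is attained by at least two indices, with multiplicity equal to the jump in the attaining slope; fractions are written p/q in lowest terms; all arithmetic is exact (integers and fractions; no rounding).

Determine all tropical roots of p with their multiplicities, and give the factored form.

hull edge (i=0, c=8) to (i=2, c=-3): slope -11/2, span 2
hull edge (i=2, c=-3) to (i=5, c=3): slope 2, span 3
Factored form: p(x) = 3 ⊗ (x ⊕ (-2)) ⊗ (x ⊕ (-2)) ⊗ (x ⊕ (-2)) ⊗ (x ⊕ 11/2) ⊗ (x ⊕ 11/2)
Answer: roots = -2 (mult 3), 11/2 (mult 2)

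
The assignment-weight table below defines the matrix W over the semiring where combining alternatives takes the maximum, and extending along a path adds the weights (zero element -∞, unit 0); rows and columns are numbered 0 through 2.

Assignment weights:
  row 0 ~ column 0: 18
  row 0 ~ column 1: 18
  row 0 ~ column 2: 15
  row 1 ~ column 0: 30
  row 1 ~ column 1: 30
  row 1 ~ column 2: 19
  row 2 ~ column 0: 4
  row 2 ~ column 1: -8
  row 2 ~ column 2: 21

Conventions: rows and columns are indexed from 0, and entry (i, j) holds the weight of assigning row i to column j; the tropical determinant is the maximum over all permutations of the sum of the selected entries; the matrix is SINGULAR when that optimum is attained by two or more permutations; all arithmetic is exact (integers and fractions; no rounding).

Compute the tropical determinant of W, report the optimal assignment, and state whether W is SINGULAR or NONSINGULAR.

σ = (0, 1, 2): 18 + 30 + 21 = 69
σ = (0, 2, 1): 18 + 19 + (-8) = 29
σ = (1, 0, 2): 18 + 30 + 21 = 69
σ = (1, 2, 0): 18 + 19 + 4 = 41
σ = (2, 0, 1): 15 + 30 + (-8) = 37
σ = (2, 1, 0): 15 + 30 + 4 = 49
Optimal value attained by: σ = (0, 1, 2).
Answer: det⊕(W) = 69; verdict: SINGULAR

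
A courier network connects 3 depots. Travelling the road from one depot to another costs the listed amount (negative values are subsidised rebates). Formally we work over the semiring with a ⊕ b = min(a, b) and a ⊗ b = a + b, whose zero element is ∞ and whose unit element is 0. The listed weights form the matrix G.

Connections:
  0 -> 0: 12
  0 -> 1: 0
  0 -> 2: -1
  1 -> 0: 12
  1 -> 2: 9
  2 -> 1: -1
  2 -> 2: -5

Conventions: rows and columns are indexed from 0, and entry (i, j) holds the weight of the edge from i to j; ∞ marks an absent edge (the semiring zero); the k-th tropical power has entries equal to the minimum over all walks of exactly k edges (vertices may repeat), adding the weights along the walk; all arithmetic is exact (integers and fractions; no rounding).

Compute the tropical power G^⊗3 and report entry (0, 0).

G^⊗2:
  [12, -2, -6]
  [24, 8, 4]
  [11, -6, -10]
G^⊗3:
  [10, -7, -11]
  [20, 3, -1]
  [6, -11, -15]
Key observation: the optimum is the walk 0->2->1->0, with weight (-1) + (-1) + 12 = 10.
Optimal value attained by: walk 0->2->1->0.
Answer: (G^⊗3)[0][0] = 10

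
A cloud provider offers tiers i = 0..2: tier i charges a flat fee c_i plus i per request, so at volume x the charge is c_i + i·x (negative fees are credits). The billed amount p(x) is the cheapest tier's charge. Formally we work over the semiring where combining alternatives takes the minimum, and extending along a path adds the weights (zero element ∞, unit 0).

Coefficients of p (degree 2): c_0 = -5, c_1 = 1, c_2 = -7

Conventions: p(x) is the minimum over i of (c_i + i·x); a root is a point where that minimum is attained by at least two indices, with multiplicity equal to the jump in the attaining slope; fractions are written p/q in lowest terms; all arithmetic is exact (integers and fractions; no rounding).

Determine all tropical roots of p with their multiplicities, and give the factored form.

hull edge (i=0, c=-5) to (i=2, c=-7): slope -1, span 2
Factored form: p(x) = -7 ⊗ (x ⊕ 1) ⊗ (x ⊕ 1)
Answer: roots = 1 (mult 2)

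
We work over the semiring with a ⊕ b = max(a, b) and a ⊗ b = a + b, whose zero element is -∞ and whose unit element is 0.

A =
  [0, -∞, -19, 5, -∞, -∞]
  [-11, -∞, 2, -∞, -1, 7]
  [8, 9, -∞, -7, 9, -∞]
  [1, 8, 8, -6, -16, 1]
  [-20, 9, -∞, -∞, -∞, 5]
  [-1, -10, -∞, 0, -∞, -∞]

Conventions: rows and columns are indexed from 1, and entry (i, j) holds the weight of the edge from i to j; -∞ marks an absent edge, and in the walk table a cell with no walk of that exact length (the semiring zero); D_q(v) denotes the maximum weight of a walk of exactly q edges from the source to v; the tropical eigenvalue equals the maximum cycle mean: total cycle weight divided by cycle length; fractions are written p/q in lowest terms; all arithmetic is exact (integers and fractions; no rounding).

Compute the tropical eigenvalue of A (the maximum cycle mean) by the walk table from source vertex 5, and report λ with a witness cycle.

q=0: [-∞, -∞, -∞, -∞, 0, -∞]
q=1: [-20, 9, -∞, -∞, -∞, 5]
q=2: [4, -5, 11, 5, 8, 16]
q=3: [19, 20, 13, 16, 20, 13]
q=4: [21, 29, 24, 24, 22, 27]
q=5: [32, 33, 32, 27, 33, 36]
q=6: [40, 42, 35, 37, 41, 40]
Optimal cycle mean attained by: cycle 1->4->3->1, total 5 + 8 + 8, length 3.
Answer: λ = 7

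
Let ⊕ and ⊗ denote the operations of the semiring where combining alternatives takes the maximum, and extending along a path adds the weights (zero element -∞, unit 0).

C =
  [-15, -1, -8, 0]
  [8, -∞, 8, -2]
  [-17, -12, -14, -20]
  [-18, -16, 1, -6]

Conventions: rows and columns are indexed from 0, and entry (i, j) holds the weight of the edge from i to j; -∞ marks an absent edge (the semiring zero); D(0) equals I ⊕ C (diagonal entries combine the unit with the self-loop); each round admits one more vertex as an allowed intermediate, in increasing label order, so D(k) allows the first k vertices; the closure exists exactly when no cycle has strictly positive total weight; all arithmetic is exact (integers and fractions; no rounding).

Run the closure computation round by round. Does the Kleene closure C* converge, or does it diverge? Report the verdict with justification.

D(0):
  [0, -1, -8, 0]
  [8, 0, 8, -2]
  [-17, -12, 0, -20]
  [-18, -16, 1, 0]
Detection: at round 1, diagonal entry (1, 1) turns strictly positive.
Key observation: the cycle 1->0->1 has total weight 8 + (-1), which is strictly positive.
Answer: DIVERGES — positive cycle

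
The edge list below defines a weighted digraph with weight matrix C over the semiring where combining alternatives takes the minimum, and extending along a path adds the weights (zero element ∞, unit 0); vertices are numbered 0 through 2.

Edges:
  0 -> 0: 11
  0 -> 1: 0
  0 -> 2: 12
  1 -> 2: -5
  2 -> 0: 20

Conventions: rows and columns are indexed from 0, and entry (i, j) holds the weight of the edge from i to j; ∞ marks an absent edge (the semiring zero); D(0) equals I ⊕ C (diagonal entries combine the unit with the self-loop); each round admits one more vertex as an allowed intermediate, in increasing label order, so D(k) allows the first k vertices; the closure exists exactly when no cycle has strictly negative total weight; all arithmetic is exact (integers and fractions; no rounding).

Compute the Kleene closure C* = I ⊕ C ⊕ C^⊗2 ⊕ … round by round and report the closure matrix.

D(0):
  [0, 0, 12]
  [∞, 0, -5]
  [20, ∞, 0]
D(1):
  [0, 0, 12]
  [∞, 0, -5]
  [20, 20, 0]
D(2):
  [0, 0, -5]
  [∞, 0, -5]
  [20, 20, 0]
D(3):
  [0, 0, -5]
  [15, 0, -5]
  [20, 20, 0]
Answer: C* = [[0, 0, -5], [15, 0, -5], [20, 20, 0]]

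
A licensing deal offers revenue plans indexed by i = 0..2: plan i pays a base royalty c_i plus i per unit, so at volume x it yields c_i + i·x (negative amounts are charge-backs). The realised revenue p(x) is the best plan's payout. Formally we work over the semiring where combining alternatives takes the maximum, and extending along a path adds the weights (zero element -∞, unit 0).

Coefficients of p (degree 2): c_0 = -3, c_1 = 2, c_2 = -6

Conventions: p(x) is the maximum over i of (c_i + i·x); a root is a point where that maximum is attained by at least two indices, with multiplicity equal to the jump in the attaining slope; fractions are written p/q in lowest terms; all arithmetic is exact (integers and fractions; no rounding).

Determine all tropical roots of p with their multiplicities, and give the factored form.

hull edge (i=0, c=-3) to (i=1, c=2): slope 5, span 1
hull edge (i=1, c=2) to (i=2, c=-6): slope -8, span 1
Factored form: p(x) = -6 ⊗ (x ⊕ (-5)) ⊗ (x ⊕ 8)
Answer: roots = -5 (mult 1), 8 (mult 1)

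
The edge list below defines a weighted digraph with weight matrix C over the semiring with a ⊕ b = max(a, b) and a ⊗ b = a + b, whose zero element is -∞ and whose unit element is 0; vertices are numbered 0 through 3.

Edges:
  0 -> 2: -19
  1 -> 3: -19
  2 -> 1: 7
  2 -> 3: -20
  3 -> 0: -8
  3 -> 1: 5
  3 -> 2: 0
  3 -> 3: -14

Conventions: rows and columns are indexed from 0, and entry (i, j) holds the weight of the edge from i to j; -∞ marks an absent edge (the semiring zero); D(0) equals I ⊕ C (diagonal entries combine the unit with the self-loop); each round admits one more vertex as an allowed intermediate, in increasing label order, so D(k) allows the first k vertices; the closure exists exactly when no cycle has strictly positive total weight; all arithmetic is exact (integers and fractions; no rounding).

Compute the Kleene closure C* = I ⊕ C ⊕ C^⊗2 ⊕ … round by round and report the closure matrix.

D(0):
  [0, -∞, -19, -∞]
  [-∞, 0, -∞, -19]
  [-∞, 7, 0, -20]
  [-8, 5, 0, 0]
D(1):
  [0, -∞, -19, -∞]
  [-∞, 0, -∞, -19]
  [-∞, 7, 0, -20]
  [-8, 5, 0, 0]
D(2):
  [0, -∞, -19, -∞]
  [-∞, 0, -∞, -19]
  [-∞, 7, 0, -12]
  [-8, 5, 0, 0]
D(3):
  [0, -12, -19, -31]
  [-∞, 0, -∞, -19]
  [-∞, 7, 0, -12]
  [-8, 7, 0, 0]
D(4):
  [0, -12, -19, -31]
  [-27, 0, -19, -19]
  [-20, 7, 0, -12]
  [-8, 7, 0, 0]
Answer: C* = [[0, -12, -19, -31], [-27, 0, -19, -19], [-20, 7, 0, -12], [-8, 7, 0, 0]]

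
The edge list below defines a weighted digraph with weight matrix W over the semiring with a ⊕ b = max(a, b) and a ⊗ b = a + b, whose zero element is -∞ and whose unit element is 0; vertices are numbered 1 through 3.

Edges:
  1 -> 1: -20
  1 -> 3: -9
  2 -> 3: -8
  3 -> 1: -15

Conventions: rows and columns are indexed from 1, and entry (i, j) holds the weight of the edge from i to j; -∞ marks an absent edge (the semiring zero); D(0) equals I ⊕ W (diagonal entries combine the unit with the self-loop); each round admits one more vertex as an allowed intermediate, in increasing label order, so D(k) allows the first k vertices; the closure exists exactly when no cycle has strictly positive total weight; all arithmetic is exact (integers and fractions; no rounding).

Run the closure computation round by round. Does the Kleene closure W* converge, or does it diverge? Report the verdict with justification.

D(0):
  [0, -∞, -9]
  [-∞, 0, -8]
  [-15, -∞, 0]
D(1):
  [0, -∞, -9]
  [-∞, 0, -8]
  [-15, -∞, 0]
D(2):
  [0, -∞, -9]
  [-∞, 0, -8]
  [-15, -∞, 0]
D(3):
  [0, -∞, -9]
  [-23, 0, -8]
  [-15, -∞, 0]
Key observation: every diagonal entry stays at the unit through all rounds, so no improving cycle exists.
Answer: CONVERGES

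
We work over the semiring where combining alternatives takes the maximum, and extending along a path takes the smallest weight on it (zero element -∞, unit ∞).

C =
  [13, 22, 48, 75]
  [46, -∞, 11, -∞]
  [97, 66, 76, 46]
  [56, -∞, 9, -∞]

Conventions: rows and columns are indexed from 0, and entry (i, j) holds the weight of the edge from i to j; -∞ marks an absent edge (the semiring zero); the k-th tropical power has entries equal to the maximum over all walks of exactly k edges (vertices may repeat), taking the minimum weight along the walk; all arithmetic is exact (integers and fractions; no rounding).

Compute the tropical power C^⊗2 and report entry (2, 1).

C^⊗2:
  [56, 48, 48, 46]
  [13, 22, 46, 46]
  [76, 66, 76, 75]
  [13, 22, 48, 56]
Key observation: the optimum is the walk 2->2->1, with weight 76 min 66 = 66.
Optimal value attained by: walk 2->2->1.
Answer: (C^⊗2)[2][1] = 66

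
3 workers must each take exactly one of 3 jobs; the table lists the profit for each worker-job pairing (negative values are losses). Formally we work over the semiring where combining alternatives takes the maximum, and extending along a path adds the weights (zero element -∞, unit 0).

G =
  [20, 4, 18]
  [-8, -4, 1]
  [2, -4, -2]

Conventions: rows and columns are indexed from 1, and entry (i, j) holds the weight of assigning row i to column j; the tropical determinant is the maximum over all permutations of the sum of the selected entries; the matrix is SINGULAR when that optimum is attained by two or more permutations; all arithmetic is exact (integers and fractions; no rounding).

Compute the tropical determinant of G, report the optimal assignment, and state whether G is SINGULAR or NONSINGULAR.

σ = (1, 2, 3): 20 + (-4) + (-2) = 14
σ = (1, 3, 2): 20 + 1 + (-4) = 17
σ = (2, 1, 3): 4 + (-8) + (-2) = -6
σ = (2, 3, 1): 4 + 1 + 2 = 7
σ = (3, 1, 2): 18 + (-8) + (-4) = 6
σ = (3, 2, 1): 18 + (-4) + 2 = 16
Optimal value attained by: σ = (1, 3, 2).
Answer: det⊕(G) = 17; verdict: NONSINGULAR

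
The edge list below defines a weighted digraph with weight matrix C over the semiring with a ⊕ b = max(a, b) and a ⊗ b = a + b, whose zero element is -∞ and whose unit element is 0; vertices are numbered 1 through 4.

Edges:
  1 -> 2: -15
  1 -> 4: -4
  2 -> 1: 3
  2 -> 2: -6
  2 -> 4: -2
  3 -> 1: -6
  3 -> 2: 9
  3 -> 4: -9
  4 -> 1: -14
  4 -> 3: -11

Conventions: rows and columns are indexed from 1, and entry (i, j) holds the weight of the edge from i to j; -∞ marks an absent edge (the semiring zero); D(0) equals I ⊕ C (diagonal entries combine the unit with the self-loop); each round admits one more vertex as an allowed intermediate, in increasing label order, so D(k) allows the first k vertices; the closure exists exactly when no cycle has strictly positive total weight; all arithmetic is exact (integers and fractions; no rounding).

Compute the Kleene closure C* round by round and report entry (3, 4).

D(0):
  [0, -15, -∞, -4]
  [3, 0, -∞, -2]
  [-6, 9, 0, -9]
  [-14, -∞, -11, 0]
D(1):
  [0, -15, -∞, -4]
  [3, 0, -∞, -1]
  [-6, 9, 0, -9]
  [-14, -29, -11, 0]
D(2):
  [0, -15, -∞, -4]
  [3, 0, -∞, -1]
  [12, 9, 0, 8]
  [-14, -29, -11, 0]
D(3):
  [0, -15, -∞, -4]
  [3, 0, -∞, -1]
  [12, 9, 0, 8]
  [1, -2, -11, 0]
D(4):
  [0, -6, -15, -4]
  [3, 0, -12, -1]
  [12, 9, 0, 8]
  [1, -2, -11, 0]
Answer: C*[3][4] = 8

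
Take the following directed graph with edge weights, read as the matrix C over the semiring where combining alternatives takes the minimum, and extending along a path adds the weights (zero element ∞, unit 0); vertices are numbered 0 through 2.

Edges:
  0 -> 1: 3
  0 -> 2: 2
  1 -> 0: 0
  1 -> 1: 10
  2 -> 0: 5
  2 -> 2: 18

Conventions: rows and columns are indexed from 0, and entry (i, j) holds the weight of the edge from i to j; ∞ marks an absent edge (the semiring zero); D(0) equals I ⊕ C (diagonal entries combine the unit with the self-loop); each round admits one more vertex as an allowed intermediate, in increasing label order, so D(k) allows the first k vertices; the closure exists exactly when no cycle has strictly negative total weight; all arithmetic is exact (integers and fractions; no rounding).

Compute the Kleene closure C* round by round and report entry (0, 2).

D(0):
  [0, 3, 2]
  [0, 0, ∞]
  [5, ∞, 0]
D(1):
  [0, 3, 2]
  [0, 0, 2]
  [5, 8, 0]
D(2):
  [0, 3, 2]
  [0, 0, 2]
  [5, 8, 0]
D(3):
  [0, 3, 2]
  [0, 0, 2]
  [5, 8, 0]
Answer: C*[0][2] = 2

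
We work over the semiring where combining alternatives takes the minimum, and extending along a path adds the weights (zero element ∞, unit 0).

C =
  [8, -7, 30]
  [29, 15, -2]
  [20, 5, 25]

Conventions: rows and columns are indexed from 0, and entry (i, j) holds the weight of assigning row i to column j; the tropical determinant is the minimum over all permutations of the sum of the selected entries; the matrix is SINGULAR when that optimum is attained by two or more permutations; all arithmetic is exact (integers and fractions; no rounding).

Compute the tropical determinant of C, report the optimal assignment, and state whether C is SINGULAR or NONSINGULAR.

σ = (0, 1, 2): 8 + 15 + 25 = 48
σ = (0, 2, 1): 8 + (-2) + 5 = 11
σ = (1, 0, 2): (-7) + 29 + 25 = 47
σ = (1, 2, 0): (-7) + (-2) + 20 = 11
σ = (2, 0, 1): 30 + 29 + 5 = 64
σ = (2, 1, 0): 30 + 15 + 20 = 65
Optimal value attained by: σ = (0, 2, 1).
Answer: det⊕(C) = 11; verdict: SINGULAR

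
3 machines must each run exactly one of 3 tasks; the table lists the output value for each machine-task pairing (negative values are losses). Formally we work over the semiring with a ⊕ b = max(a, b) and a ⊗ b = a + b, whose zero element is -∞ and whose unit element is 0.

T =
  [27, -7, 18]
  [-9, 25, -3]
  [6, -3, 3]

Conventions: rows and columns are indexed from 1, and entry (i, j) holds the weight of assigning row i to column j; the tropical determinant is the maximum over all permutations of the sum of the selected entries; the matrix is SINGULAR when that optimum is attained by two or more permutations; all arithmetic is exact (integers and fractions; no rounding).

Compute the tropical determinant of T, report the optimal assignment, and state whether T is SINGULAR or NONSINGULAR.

σ = (1, 2, 3): 27 + 25 + 3 = 55
σ = (1, 3, 2): 27 + (-3) + (-3) = 21
σ = (2, 1, 3): (-7) + (-9) + 3 = -13
σ = (2, 3, 1): (-7) + (-3) + 6 = -4
σ = (3, 1, 2): 18 + (-9) + (-3) = 6
σ = (3, 2, 1): 18 + 25 + 6 = 49
Optimal value attained by: σ = (1, 2, 3).
Answer: det⊕(T) = 55; verdict: NONSINGULAR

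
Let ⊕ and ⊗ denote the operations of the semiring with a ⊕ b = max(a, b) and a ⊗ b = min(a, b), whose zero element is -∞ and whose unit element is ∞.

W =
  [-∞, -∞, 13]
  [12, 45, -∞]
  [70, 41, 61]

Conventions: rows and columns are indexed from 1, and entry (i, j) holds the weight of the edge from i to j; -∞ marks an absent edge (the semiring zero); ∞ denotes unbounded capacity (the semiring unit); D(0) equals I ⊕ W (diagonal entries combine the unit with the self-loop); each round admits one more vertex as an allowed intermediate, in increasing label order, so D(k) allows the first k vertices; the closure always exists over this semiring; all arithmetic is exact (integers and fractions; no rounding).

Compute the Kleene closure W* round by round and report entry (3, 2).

D(0):
  [∞, -∞, 13]
  [12, ∞, -∞]
  [70, 41, ∞]
D(1):
  [∞, -∞, 13]
  [12, ∞, 12]
  [70, 41, ∞]
D(2):
  [∞, -∞, 13]
  [12, ∞, 12]
  [70, 41, ∞]
D(3):
  [∞, 13, 13]
  [12, ∞, 12]
  [70, 41, ∞]
Answer: W*[3][2] = 41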